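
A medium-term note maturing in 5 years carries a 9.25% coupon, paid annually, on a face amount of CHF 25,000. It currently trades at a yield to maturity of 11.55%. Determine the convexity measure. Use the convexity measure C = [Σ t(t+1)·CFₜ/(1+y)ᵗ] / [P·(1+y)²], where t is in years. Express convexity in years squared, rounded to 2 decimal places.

With y = 0.1155:
  t   CF        PV=CF/(1+0.1155)^t    t·PV        t(t+1)·PV
  1     2,312.50     2,073.0614     2,073.0614       4,146.1228
  2     2,312.50     1,858.4145     3,716.8291      11,150.4872
  3     2,312.50     1,665.9924     4,997.9772      19,991.9089
  4     2,312.50     1,493.4939     5,973.9755      29,869.8773
  5    27,312.50    15,812.9749    79,064.8744     474,389.2466
  Σ                 22,903.9371    95,826.7176     539,547.6428
P = 22,903.9371.
Convexity = Σ t(t+1)·PV / [P·(1+y)²] = 539,547.6428 / (22,903.9371 × 1.244340) = 18.93130.

18.93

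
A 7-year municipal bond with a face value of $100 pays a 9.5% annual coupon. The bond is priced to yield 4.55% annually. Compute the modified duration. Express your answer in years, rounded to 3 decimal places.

Periodic yield y = 0.0455. First find Macaulay duration:
  t   CF        PV=CF/(1+0.0455)^t    t·PV
  1         9.50         9.0866         9.0866
  2         9.50         8.6911        17.3822
  3         9.50         8.3129        24.9386
  4         9.50         7.9511        31.8044
  5         9.50         7.6051        38.0254
  6         9.50         7.2741        43.6446
  7       109.50        80.1947       561.3631
  Σ                    129.1156       726.2450
P = 129.1156; Macaulay duration = 726.2450 / 129.1156 = 5.62477 years.
Modified duration = D_Mac / (1 + y) = 5.62477 / 1.0455 = 5.37998 years.

5.380 years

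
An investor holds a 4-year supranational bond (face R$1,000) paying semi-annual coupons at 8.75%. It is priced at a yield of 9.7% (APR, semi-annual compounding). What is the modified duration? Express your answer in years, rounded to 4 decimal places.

3.2903 years

Periodic yield y = 0.0485. First find Macaulay duration:
  t   CF        PV=CF/(1+0.0485)^t    t·PV
  1        43.75        41.7263        41.7263
  2        43.75        39.7962        79.5923
  3        43.75        37.9553       113.8660
  4        43.75        36.1996       144.7986
  5        43.75        34.5252       172.6259
  6        43.75        32.9282       197.5690
  7        43.75        31.4050       219.8351
  8     1,043.75       714.5770     5,716.6157
  Σ                    969.1127     6,686.6288
P = 969.1127; Macaulay duration = 6,686.6288 / 969.1127 = 6.89974 half-year periods = 3.44987 years.
Modified duration = D_Mac / (1 + y) = 3.44987 / 1.0485 = 3.29029 years.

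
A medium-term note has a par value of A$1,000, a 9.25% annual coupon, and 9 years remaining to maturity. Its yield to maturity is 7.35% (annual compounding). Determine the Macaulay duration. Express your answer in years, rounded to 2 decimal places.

6.63 years

Periodic yield y = 0.0735. Discount each cash flow and weight by its year:
  t   CF        PV=CF/(1+0.0735)^t    t·PV
  1        92.50        86.1667        86.1667
  2        92.50        80.2671       160.5342
  3        92.50        74.7714       224.3142
  4        92.50        69.6520       278.6080
  5        92.50        64.8831       324.4154
  6        92.50        60.4407       362.6442
  7        92.50        56.3025       394.1172
  8        92.50        52.4476       419.5805
  9     1,092.50       577.0361     5,193.3252
  Σ                  1,121.9672     7,443.7057
Price P = Σ PV = 1,121.9672.
Macaulay duration = Σ(t·PV) / P = 7,443.7057 / 1,121.9672 = 6.63451 years.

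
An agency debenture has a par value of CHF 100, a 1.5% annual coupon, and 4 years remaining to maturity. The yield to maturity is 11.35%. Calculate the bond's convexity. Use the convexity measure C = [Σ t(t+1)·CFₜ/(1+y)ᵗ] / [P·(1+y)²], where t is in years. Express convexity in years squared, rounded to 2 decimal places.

With y = 0.1135:
  t   CF        PV=CF/(1+0.1135)^t    t·PV        t(t+1)·PV
  1         1.50         1.3471         1.3471           2.6942
  2         1.50         1.2098         2.4196           7.2588
  3         1.50         1.0865         3.2594          13.0377
  4       101.50        66.0245       264.0980       1,320.4901
  Σ                     69.6679       271.1241       1,343.4808
P = 69.6679.
Convexity = Σ t(t+1)·PV / [P·(1+y)²] = 1,343.4808 / (69.6679 × 1.239882) = 15.55315.

15.55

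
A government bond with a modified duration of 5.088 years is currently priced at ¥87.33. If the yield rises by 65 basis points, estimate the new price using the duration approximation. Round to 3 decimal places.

Duration approximation: ΔP/P ≈ -D_mod · Δy = -5.088 × (+0.0065) = -0.033072.
New price ≈ 87.33 × (1 - 0.033072) = 84.44182224.

¥84.442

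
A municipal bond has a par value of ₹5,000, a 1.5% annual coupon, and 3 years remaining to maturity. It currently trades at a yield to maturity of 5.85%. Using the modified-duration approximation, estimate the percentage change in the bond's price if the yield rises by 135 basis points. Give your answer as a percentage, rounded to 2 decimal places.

-3.77%

Periodic yield y = 0.0585. Modified duration first:
  t   CF        PV=CF/(1+0.0585)^t    t·PV
  1        75.00        70.8550        70.8550
  2        75.00        66.9390       133.8781
  3     5,075.00     4,279.2086    12,837.6259
  Σ                  4,417.0027    13,042.3589
P = 4,417.0027; D_Mac = 2.95276 yrs; D_mod = 2.95276/(1+0.0585) = 2.78957 yrs.
ΔP/P ≈ -D_mod · Δy = -2.78957 × (+0.0135) = -0.037659 = -3.7659%.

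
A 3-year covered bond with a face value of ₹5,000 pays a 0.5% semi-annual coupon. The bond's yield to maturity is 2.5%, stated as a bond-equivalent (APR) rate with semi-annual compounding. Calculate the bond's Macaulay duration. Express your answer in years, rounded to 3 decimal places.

Periodic yield y = 0.0125. Discount each cash flow and weight by its period:
  t   CF        PV=CF/(1+0.0125)^t    t·PV
  1        12.50        12.3457        12.3457
  2        12.50        12.1933        24.3865
  3        12.50        12.0427        36.1282
  4        12.50        11.8941        47.5762
  5        12.50        11.7472        58.7361
  6     5,012.50     4,652.4766    27,914.8594
  Σ                  4,712.6995    28,094.0321
Price P = Σ PV = 4,712.6995.
Macaulay duration = Σ(t·PV) / P = 28,094.0321 / 4,712.6995 = 5.96135 half-year periods.
In years: 5.96135 / 2 = 2.98067 years.

2.981 years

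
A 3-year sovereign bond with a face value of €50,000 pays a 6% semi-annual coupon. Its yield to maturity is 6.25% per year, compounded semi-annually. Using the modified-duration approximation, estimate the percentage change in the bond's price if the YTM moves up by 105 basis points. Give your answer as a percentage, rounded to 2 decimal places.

-2.84%

Periodic yield y = 0.03125. Modified duration first:
  t   CF        PV=CF/(1+0.03125)^t    t·PV
  1     1,500.00     1,454.5455     1,454.5455
  2     1,500.00     1,410.4683     2,820.9366
  3     1,500.00     1,367.7269     4,103.1806
  4     1,500.00     1,326.2806     5,305.1223
  5     1,500.00     1,286.0903     6,430.4513
  6    51,500.00    42,817.7123   256,906.2738
  Σ                 49,662.8238   277,020.5101
P = 49,662.8238; D_Mac = 5.57803 half-year periods = 2.78901 yrs; D_mod = 2.78901/(1+0.03125) = 2.70450 yrs.
ΔP/P ≈ -D_mod · Δy = -2.70450 × (+0.0105) = -0.028397 = -2.8397%.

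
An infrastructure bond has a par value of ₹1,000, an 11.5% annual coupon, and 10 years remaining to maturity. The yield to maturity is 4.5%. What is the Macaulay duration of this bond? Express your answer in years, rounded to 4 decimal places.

Periodic yield y = 0.045. Discount each cash flow and weight by its year:
  t   CF        PV=CF/(1+0.045)^t    t·PV
  1       115.00       110.0478       110.0478
  2       115.00       105.3089       210.6179
  3       115.00       100.7741       302.3223
  4       115.00        96.4346       385.7382
  5       115.00        92.2819       461.4094
  6       115.00        88.3080       529.8481
  7       115.00        84.5053       591.5369
  8       115.00        80.8663       646.9303
  9       115.00        77.3840       696.4561
  10    1,115.00       717.9794     7,179.7937
  Σ                  1,553.8903    11,114.7007
Price P = Σ PV = 1,553.8903.
Macaulay duration = Σ(t·PV) / P = 11,114.7007 / 1,553.8903 = 7.15282 years.

7.1528 years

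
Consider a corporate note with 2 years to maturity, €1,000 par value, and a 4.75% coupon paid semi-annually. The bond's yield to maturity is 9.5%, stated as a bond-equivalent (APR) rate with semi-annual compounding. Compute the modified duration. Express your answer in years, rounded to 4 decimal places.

Periodic yield y = 0.0475. First find Macaulay duration:
  t   CF        PV=CF/(1+0.0475)^t    t·PV
  1        23.75        22.6730        22.6730
  2        23.75        21.6449        43.2898
  3        23.75        20.6634        61.9902
  4     1,023.75       850.3110     3,401.2439
  Σ                    915.2923     3,529.1969
P = 915.2923; Macaulay duration = 3,529.1969 / 915.2923 = 3.85581 half-year periods = 1.92791 years.
Modified duration = D_Mac / (1 + y) = 1.92791 / 1.0475 = 1.84048 years.

1.8405 years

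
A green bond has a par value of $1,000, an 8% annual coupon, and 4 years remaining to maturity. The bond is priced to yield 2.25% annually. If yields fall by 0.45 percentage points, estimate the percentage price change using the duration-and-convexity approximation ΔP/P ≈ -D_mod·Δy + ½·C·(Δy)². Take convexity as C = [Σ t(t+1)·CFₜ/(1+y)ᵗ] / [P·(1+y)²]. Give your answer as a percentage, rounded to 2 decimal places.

With y = 0.0225:
  t   CF        PV=CF/(1+0.0225)^t    t·PV        t(t+1)·PV
  1        80.00        78.2396        78.2396         156.4792
  2        80.00        76.5180       153.0359         459.1077
  3        80.00        74.8342       224.5026         898.0102
  4     1,080.00       988.0308     3,952.1233      19,760.6163
  Σ                  1,217.6226     4,407.9013      21,274.2134
P = 1,217.6226; D_Mac = 3.62009 yrs; D_mod = 3.54043 yrs; C = 16.71145.
Duration effect: -3.54043 × (-0.0045) = +0.015932
Convexity effect: 0.5 × 16.71145 × (-0.0045)² = +0.0001692
ΔP/P ≈ +0.015932 + 0.0001692 = +0.016101 = +1.6101%.

+1.61%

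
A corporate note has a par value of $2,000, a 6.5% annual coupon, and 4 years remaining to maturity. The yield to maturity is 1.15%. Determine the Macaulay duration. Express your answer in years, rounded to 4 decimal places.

Periodic yield y = 0.0115. Discount each cash flow and weight by its year:
  t   CF        PV=CF/(1+0.0115)^t    t·PV
  1       130.00       128.5220       128.5220
  2       130.00       127.0608       254.1216
  3       130.00       125.6162       376.8486
  4     2,130.00     2,034.7734     8,139.0937
  Σ                  2,415.9724     8,898.5859
Price P = Σ PV = 2,415.9724.
Macaulay duration = Σ(t·PV) / P = 8,898.5859 / 2,415.9724 = 3.68323 years.

3.6832 years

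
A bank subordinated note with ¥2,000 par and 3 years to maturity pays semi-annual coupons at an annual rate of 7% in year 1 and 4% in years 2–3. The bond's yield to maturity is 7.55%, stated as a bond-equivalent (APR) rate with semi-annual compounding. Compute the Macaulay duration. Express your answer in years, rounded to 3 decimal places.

Periodic yield y = 0.03775. Discount each cash flow and weight by its period:
  t   CF        PV=CF/(1+0.03775)^t    t·PV
  1        70.00        67.4536        67.4536
  2        70.00        64.9999       129.9998
  3        40.00        35.7917       107.3750
  4        40.00        34.4897       137.9587
  5        40.00        33.2350       166.1752
  6     2,040.00     1,633.3292     9,799.9749
  Σ                  1,869.2990    10,408.9372
Price P = Σ PV = 1,869.2990.
Macaulay duration = Σ(t·PV) / P = 10,408.9372 / 1,869.2990 = 5.56836 half-year periods.
In years: 5.56836 / 2 = 2.78418 years.

2.784 years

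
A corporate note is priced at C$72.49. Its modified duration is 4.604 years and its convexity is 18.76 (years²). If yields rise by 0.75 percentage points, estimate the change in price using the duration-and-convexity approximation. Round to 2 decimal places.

Duration effect: -D_mod·Δy = -4.604 × (+0.0075) = -0.034530
Convexity effect: ½·C·(Δy)² = 0.5 × 18.76 × (0.0075)² = +0.000527625
ΔP/P ≈ -0.034530 + 0.000527625 = -0.034002375
ΔP ≈ 72.49 × (-0.034002375) = -2.46483216375.

-C$2.46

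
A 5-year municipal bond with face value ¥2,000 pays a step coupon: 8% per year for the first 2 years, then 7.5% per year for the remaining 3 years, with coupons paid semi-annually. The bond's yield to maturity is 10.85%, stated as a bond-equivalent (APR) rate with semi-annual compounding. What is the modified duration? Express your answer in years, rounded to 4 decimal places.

3.9544 years

Periodic yield y = 0.05425. First find Macaulay duration:
  t   CF        PV=CF/(1+0.05425)^t    t·PV
  1        80.00        75.8833        75.8833
  2        80.00        71.9785       143.9570
  3        80.00        68.2746       204.8238
  4        80.00        64.7613       259.0452
  5        75.00        57.5895       287.9474
  6        75.00        54.6260       327.7562
  7        75.00        51.8151       362.7054
  8        75.00        49.1487       393.1899
  9        75.00        46.6196       419.5766
  10    2,075.00     1,223.4381    12,234.3811
  Σ                  1,764.1348    14,709.2659
P = 1,764.1348; Macaulay duration = 14,709.2659 / 1,764.1348 = 8.33795 half-year periods = 4.16897 years.
Modified duration = D_Mac / (1 + y) = 4.16897 / 1.05425 = 3.95445 years.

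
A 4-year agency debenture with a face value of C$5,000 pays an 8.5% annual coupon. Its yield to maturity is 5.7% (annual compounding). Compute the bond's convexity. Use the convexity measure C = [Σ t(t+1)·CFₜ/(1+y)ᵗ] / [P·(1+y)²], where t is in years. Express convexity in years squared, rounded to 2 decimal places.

15.38

With y = 0.057:
  t   CF        PV=CF/(1+0.057)^t    t·PV        t(t+1)·PV
  1       425.00       402.0814       402.0814         804.1627
  2       425.00       380.3986       760.7973       2,282.3918
  3       425.00       359.8852     1,079.6556       4,318.6222
  4     5,425.00     4,346.1008    17,384.4031      86,922.0157
  Σ                  5,488.4660    19,626.9373      94,327.1925
P = 5,488.4660.
Convexity = Σ t(t+1)·PV / [P·(1+y)²] = 94,327.1925 / (5,488.4660 × 1.117249) = 15.38282.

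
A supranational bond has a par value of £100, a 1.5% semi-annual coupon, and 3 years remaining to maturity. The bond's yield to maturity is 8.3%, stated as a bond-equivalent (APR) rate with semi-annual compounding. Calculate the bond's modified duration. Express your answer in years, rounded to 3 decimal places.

Periodic yield y = 0.0415. First find Macaulay duration:
  t   CF        PV=CF/(1+0.0415)^t    t·PV
  1         0.75         0.7201         0.7201
  2         0.75         0.6914         1.3828
  3         0.75         0.6639         1.9916
  4         0.75         0.6374         2.5497
  5         0.75         0.6120         3.0601
  6       100.75        78.9386       473.6316
  Σ                     82.2634       483.3359
P = 82.2634; Macaulay duration = 483.3359 / 82.2634 = 5.87546 half-year periods = 2.93773 years.
Modified duration = D_Mac / (1 + y) = 2.93773 / 1.0415 = 2.82067 years.

2.821 years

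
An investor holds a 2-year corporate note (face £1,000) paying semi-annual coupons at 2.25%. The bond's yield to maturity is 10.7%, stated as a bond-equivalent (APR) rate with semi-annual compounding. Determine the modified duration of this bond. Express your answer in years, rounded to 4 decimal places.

Periodic yield y = 0.0535. First find Macaulay duration:
  t   CF        PV=CF/(1+0.0535)^t    t·PV
  1        11.25        10.6787        10.6787
  2        11.25        10.1364        20.2728
  3        11.25         9.6216        28.8649
  4     1,011.25       820.9569     3,283.8277
  Σ                    851.3937     3,343.6441
P = 851.3937; Macaulay duration = 3,343.6441 / 851.3937 = 3.92726 half-year periods = 1.96363 years.
Modified duration = D_Mac / (1 + y) = 1.96363 / 1.0535 = 1.86391 years.

1.8639 years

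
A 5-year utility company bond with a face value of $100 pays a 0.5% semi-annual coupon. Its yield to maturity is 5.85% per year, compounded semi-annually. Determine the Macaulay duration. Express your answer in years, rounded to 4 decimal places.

Periodic yield y = 0.02925. Discount each cash flow and weight by its period:
  t   CF        PV=CF/(1+0.02925)^t    t·PV
  1         0.25         0.2429         0.2429
  2         0.25         0.2360         0.4720
  3         0.25         0.2293         0.6879
  4         0.25         0.2228         0.8911
  5         0.25         0.2164         1.0822
  6         0.25         0.2103         1.2617
  7         0.25         0.2043         1.4302
  8         0.25         0.1985         1.5880
  9         0.25         0.1929         1.7358
  10      100.25        75.1408       751.4077
  Σ                     77.0941       760.7994
Price P = Σ PV = 77.0941.
Macaulay duration = Σ(t·PV) / P = 760.7994 / 77.0941 = 9.86845 half-year periods.
In years: 9.86845 / 2 = 4.93422 years.

4.9342 years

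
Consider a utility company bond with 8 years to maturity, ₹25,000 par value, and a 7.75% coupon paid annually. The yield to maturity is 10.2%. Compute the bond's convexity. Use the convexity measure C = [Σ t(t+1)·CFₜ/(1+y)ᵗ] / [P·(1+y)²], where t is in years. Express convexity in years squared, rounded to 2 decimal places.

41.05

With y = 0.102:
  t   CF        PV=CF/(1+0.102)^t    t·PV        t(t+1)·PV
  1     1,937.50     1,758.1670     1,758.1670       3,516.3339
  2     1,937.50     1,595.4328     3,190.8656       9,572.5969
  3     1,937.50     1,447.7612     4,343.2835      17,373.1342
  4     1,937.50     1,313.7579     5,255.0315      26,275.1575
  5     1,937.50     1,192.1578     5,960.7889      35,764.7335
  6     1,937.50     1,081.8129     6,490.8772      45,436.1406
  7     1,937.50       981.6814     6,871.7696      54,974.1568
  8    26,937.50    12,385.2430    99,081.9439     891,737.4949
  Σ                 21,756.0139   132,952.7273   1,084,649.7483
P = 21,756.0139.
Convexity = Σ t(t+1)·PV / [P·(1+y)²] = 1,084,649.7483 / (21,756.0139 × 1.214404) = 41.05320.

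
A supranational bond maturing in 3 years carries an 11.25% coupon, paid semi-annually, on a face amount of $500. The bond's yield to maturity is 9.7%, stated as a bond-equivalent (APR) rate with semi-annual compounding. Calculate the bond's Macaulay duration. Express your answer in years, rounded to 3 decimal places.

Periodic yield y = 0.0485. Discount each cash flow and weight by its period:
  t   CF        PV=CF/(1+0.0485)^t    t·PV
  1       28.125        26.8240        26.8240
  2       28.125        25.5832        51.1665
  3       28.125        24.3999        73.1996
  4       28.125        23.2712        93.0848
  5       28.125        22.1948       110.9738
  6      528.125       397.4899     2,384.9395
  Σ                    519.7630     2,740.1882
Price P = Σ PV = 519.7630.
Macaulay duration = Σ(t·PV) / P = 2,740.1882 / 519.7630 = 5.27200 half-year periods.
In years: 5.27200 / 2 = 2.63600 years.

2.636 years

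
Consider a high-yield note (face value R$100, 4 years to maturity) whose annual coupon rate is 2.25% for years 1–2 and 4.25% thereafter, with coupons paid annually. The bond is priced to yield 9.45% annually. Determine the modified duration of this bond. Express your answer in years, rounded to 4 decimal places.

3.5039 years

Periodic yield y = 0.0945. First find Macaulay duration:
  t   CF        PV=CF/(1+0.0945)^t    t·PV
  1         2.25         2.0557         2.0557
  2         2.25         1.8782         3.7565
  3         4.25         3.2415         9.7244
  4       104.25        72.6462       290.5849
  Σ                     79.8217       306.1215
P = 79.8217; Macaulay duration = 306.1215 / 79.8217 = 3.83507 years.
Modified duration = D_Mac / (1 + y) = 3.83507 / 1.0945 = 3.50395 years.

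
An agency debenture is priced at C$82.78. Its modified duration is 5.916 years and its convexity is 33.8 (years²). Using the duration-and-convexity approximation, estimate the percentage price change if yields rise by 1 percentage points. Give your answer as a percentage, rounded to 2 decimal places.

Duration effect: -D_mod·Δy = -5.916 × (+0.01) = -0.059160
Convexity effect: ½·C·(Δy)² = 0.5 × 33.8 × (0.01)² = +0.0016900
ΔP/P ≈ -0.059160 + 0.0016900 = -0.057470
= -5.7470%.

-5.75%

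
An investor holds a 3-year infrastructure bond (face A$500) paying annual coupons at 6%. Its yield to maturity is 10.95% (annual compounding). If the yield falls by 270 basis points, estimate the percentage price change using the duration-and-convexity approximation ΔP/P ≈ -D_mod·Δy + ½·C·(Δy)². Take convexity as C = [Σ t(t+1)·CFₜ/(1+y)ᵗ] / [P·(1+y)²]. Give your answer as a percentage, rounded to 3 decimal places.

+7.193%

With y = 0.1095:
  t   CF        PV=CF/(1+0.1095)^t    t·PV        t(t+1)·PV
  1        30.00        27.0392        27.0392          54.0784
  2        30.00        24.3706        48.7412         146.2237
  3       530.00       388.0556     1,164.1668       4,656.6671
  Σ                    439.4654     1,239.9472       4,856.9693
P = 439.4654; D_Mac = 2.82149 yrs; D_mod = 2.54303 yrs; C = 8.97813.
Duration effect: -2.54303 × (-0.027) = +0.068662
Convexity effect: 0.5 × 8.97813 × (-0.027)² = +0.0032725
ΔP/P ≈ +0.068662 + 0.0032725 = +0.071934 = +7.1934%.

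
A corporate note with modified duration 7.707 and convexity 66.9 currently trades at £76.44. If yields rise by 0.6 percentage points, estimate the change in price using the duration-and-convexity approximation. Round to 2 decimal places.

Duration effect: -D_mod·Δy = -7.707 × (+0.006) = -0.046242
Convexity effect: ½·C·(Δy)² = 0.5 × 66.9 × (0.006)² = +0.0012042
ΔP/P ≈ -0.046242 + 0.0012042 = -0.0450378
ΔP ≈ 76.44 × (-0.0450378) = -3.442689432.

-£3.44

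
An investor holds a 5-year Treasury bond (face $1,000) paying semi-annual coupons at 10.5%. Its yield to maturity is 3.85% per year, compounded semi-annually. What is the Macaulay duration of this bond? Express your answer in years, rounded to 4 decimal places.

Periodic yield y = 0.01925. Discount each cash flow and weight by its period:
  t   CF        PV=CF/(1+0.01925)^t    t·PV
  1        52.50        51.5085        51.5085
  2        52.50        50.5357       101.0713
  3        52.50        49.5812       148.7436
  4        52.50        48.6448       194.5792
  5        52.50        47.7261       238.6304
  6        52.50        46.8247       280.9482
  7        52.50        45.9403       321.5824
  8        52.50        45.0727       360.5816
  9        52.50        44.2214       397.9929
  10    1,052.50       869.7910     8,697.9099
  Σ                  1,299.8464    10,793.5479
Price P = Σ PV = 1,299.8464.
Macaulay duration = Σ(t·PV) / P = 10,793.5479 / 1,299.8464 = 8.30371 half-year periods.
In years: 8.30371 / 2 = 4.15186 years.

4.1519 years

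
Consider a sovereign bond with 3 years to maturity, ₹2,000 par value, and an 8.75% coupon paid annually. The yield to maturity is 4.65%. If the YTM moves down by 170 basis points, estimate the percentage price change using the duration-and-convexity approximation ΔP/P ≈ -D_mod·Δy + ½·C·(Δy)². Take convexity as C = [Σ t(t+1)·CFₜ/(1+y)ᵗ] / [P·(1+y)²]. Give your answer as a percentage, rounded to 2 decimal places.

+4.66%

With y = 0.0465:
  t   CF        PV=CF/(1+0.0465)^t    t·PV        t(t+1)·PV
  1       175.00       167.2241       167.2241         334.4482
  2       175.00       159.7937       319.5873         958.7620
  3     2,175.00     1,897.7612     5,693.2836      22,773.1344
  Σ                  2,224.7790     6,180.0950      24,066.3446
P = 2,224.7790; D_Mac = 2.77785 yrs; D_mod = 2.65442 yrs; C = 9.87745.
Duration effect: -2.65442 × (-0.017) = +0.045125
Convexity effect: 0.5 × 9.87745 × (-0.017)² = +0.0014273
ΔP/P ≈ +0.045125 + 0.0014273 = +0.046552 = +4.6552%.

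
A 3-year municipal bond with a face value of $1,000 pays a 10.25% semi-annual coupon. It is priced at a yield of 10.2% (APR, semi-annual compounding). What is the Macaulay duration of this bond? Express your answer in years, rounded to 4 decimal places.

2.6575 years

Periodic yield y = 0.051. Discount each cash flow and weight by its period:
  t   CF        PV=CF/(1+0.051)^t    t·PV
  1        51.25        48.7631        48.7631
  2        51.25        46.3968        92.7937
  3        51.25        44.1454       132.4363
  4        51.25        42.0033       168.0130
  5        51.25        39.9650       199.8252
  6     1,051.25       779.9912     4,679.9473
  Σ                  1,001.2649     5,321.7786
Price P = Σ PV = 1,001.2649.
Macaulay duration = Σ(t·PV) / P = 5,321.7786 / 1,001.2649 = 5.31506 half-year periods.
In years: 5.31506 / 2 = 2.65753 years.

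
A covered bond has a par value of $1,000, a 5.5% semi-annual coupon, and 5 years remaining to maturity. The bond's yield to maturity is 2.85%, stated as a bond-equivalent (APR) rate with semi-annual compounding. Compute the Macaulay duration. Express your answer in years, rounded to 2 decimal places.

4.48 years

Periodic yield y = 0.01425. Discount each cash flow and weight by its period:
  t   CF        PV=CF/(1+0.01425)^t    t·PV
  1        27.50        27.1136        27.1136
  2        27.50        26.7327        53.4654
  3        27.50        26.3571        79.0713
  4        27.50        25.9868       103.9472
  5        27.50        25.6217       128.1084
  6        27.50        25.2617       151.5702
  7        27.50        24.9068       174.3475
  8        27.50        24.5568       196.4548
  9        27.50        24.2118       217.9064
  10    1,027.50       891.9318     8,919.3184
  Σ                  1,122.6809    10,051.3031
Price P = Σ PV = 1,122.6809.
Macaulay duration = Σ(t·PV) / P = 10,051.3031 / 1,122.6809 = 8.95295 half-year periods.
In years: 8.95295 / 2 = 4.47647 years.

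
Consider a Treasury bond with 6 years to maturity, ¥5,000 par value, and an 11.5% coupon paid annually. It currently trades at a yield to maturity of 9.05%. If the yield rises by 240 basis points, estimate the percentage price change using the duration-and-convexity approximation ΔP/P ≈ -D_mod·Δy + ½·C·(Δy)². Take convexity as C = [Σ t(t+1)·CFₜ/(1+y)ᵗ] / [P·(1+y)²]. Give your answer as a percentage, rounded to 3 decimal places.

-9.662%

With y = 0.0905:
  t   CF        PV=CF/(1+0.0905)^t    t·PV        t(t+1)·PV
  1       575.00       527.2811       527.2811       1,054.5621
  2       575.00       483.5223       967.0446       2,901.1338
  3       575.00       443.3950     1,330.1851       5,320.7405
  4       575.00       406.5979     1,626.3917       8,131.9586
  5       575.00       372.8546     1,864.2730      11,185.6377
  6     5,575.00     3,315.0559    19,890.3352     139,232.3466
  Σ                  5,548.7068    26,205.5107     167,826.3794
P = 5,548.7068; D_Mac = 4.72281 yrs; D_mod = 4.33087 yrs; C = 25.43414.
Duration effect: -4.33087 × (+0.024) = -0.103941
Convexity effect: 0.5 × 25.43414 × (0.024)² = +0.0073250
ΔP/P ≈ -0.103941 + 0.0073250 = -0.096616 = -9.6616%.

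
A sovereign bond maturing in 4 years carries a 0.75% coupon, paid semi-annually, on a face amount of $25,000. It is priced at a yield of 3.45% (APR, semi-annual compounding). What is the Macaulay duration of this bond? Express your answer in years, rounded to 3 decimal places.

Periodic yield y = 0.01725. Discount each cash flow and weight by its period:
  t   CF        PV=CF/(1+0.01725)^t    t·PV
  1        93.75        92.1602        92.1602
  2        93.75        90.5974       181.1949
  3        93.75        89.0611       267.1834
  4        93.75        87.5509       350.2035
  5        93.75        86.0662       430.3312
  6        93.75        84.6068       507.6406
  7        93.75        83.1720       582.2043
  8    25,093.75    21,884.8704   175,078.9631
  Σ                 22,498.0851   177,489.8811
Price P = Σ PV = 22,498.0851.
Macaulay duration = Σ(t·PV) / P = 177,489.8811 / 22,498.0851 = 7.88911 half-year periods.
In years: 7.88911 / 2 = 3.94456 years.

3.945 years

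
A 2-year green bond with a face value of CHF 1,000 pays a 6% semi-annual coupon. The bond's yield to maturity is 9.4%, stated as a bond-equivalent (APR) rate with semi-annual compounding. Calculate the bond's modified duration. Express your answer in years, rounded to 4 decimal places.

Periodic yield y = 0.047. First find Macaulay duration:
  t   CF        PV=CF/(1+0.047)^t    t·PV
  1        30.00        28.6533        28.6533
  2        30.00        27.3670        54.7341
  3        30.00        26.1385        78.4156
  4     1,030.00       857.1375     3,428.5500
  Σ                    939.2964     3,590.3530
P = 939.2964; Macaulay duration = 3,590.3530 / 939.2964 = 3.82239 half-year periods = 1.91119 years.
Modified duration = D_Mac / (1 + y) = 1.91119 / 1.047 = 1.82540 years.

1.8254 years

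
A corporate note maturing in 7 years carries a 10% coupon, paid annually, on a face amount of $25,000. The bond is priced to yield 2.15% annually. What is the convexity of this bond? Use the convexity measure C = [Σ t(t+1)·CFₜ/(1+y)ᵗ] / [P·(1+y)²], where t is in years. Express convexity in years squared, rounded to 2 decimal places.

40.24

With y = 0.0215:
  t   CF        PV=CF/(1+0.0215)^t    t·PV        t(t+1)·PV
  1     2,500.00     2,447.3813     2,447.3813       4,894.7626
  2     2,500.00     2,395.8701     4,791.7402      14,375.2206
  3     2,500.00     2,345.4431     7,036.3292      28,145.3168
  4     2,500.00     2,296.0774     9,184.3096      45,921.5481
  5     2,500.00     2,247.7508    11,238.7538      67,432.5229
  6     2,500.00     2,200.4413    13,202.6477      92,418.5336
  7    27,500.00    23,695.4029   165,867.8201   1,326,942.5609
  Σ                 37,628.3668   213,768.9819   1,580,130.4655
P = 37,628.3668.
Convexity = Σ t(t+1)·PV / [P·(1+y)²] = 1,580,130.4655 / (37,628.3668 × 1.043462) = 40.24397.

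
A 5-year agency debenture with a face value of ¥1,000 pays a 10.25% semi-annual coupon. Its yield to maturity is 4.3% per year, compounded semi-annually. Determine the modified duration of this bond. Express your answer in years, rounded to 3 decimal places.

4.069 years

Periodic yield y = 0.0215. First find Macaulay duration:
  t   CF        PV=CF/(1+0.0215)^t    t·PV
  1        51.25        50.1713        50.1713
  2        51.25        49.1153        98.2307
  3        51.25        48.0816       144.2447
  4        51.25        47.0696       188.2783
  5        51.25        46.0789       230.3945
  6        51.25        45.1090       270.6543
  7        51.25        44.1596       309.1173
  8        51.25        43.2302       345.8413
  9        51.25        42.3203       380.8825
  10    1,051.25       849.8109     8,498.1090
  Σ                  1,265.1467    10,515.9240
P = 1,265.1467; Macaulay duration = 10,515.9240 / 1,265.1467 = 8.31202 half-year periods = 4.15601 years.
Modified duration = D_Mac / (1 + y) = 4.15601 / 1.0215 = 4.06854 years.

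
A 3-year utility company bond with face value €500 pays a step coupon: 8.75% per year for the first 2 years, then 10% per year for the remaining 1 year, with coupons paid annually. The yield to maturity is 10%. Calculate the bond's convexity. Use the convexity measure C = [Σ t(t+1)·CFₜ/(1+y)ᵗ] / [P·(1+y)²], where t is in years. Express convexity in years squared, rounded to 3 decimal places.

With y = 0.1:
  t   CF        PV=CF/(1+0.1)^t    t·PV        t(t+1)·PV
  1        43.75        39.7727        39.7727          79.5455
  2        43.75        36.1570        72.3140         216.9421
  3       550.00       413.2231     1,239.6694       4,958.6777
  Σ                    489.1529     1,351.7562       5,255.1653
P = 489.1529.
Convexity = Σ t(t+1)·PV / [P·(1+y)²] = 5,255.1653 / (489.1529 × 1.210000) = 8.87884.

8.879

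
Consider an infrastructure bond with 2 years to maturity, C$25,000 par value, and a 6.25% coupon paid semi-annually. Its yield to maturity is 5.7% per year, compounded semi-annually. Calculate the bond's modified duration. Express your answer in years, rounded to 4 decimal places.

Periodic yield y = 0.0285. First find Macaulay duration:
  t   CF        PV=CF/(1+0.0285)^t    t·PV
  1       781.25       759.6014       759.6014
  2       781.25       738.5526     1,477.1052
  3       781.25       718.0871     2,154.2614
  4    25,781.25    23,040.2287    92,160.9149
  Σ                 25,256.4698    96,551.8829
P = 25,256.4698; Macaulay duration = 96,551.8829 / 25,256.4698 = 3.82286 half-year periods = 1.91143 years.
Modified duration = D_Mac / (1 + y) = 1.91143 / 1.0285 = 1.85846 years.

1.8585 years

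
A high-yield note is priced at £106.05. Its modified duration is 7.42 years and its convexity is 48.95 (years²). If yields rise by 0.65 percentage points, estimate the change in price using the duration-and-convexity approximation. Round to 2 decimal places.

Duration effect: -D_mod·Δy = -7.42 × (+0.0065) = -0.048230
Convexity effect: ½·C·(Δy)² = 0.5 × 48.95 × (0.0065)² = +0.00103406875
ΔP/P ≈ -0.048230 + 0.00103406875 = -0.04719593125
ΔP ≈ 106.05 × (-0.04719593125) = -5.0051285090625.

-£5.01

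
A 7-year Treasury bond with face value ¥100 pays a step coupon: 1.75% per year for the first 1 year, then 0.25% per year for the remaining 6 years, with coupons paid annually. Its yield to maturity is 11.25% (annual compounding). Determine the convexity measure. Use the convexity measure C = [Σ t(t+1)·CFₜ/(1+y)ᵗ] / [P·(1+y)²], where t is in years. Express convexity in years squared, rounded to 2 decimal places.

With y = 0.1125:
  t   CF        PV=CF/(1+0.1125)^t    t·PV        t(t+1)·PV
  1         1.75         1.5730         1.5730           3.1461
  2         0.25         0.2020         0.4040           1.2120
  3         0.25         0.1816         0.5447           2.1788
  4         0.25         0.1632         0.6528           3.2641
  5         0.25         0.1467         0.7335           4.4011
  6         0.25         0.1319         0.7912           5.5385
  7       100.25        47.5318       332.7226       2,661.7807
  Σ                     49.9302       337.4219       2,681.5213
P = 49.9302.
Convexity = Σ t(t+1)·PV / [P·(1+y)²] = 2,681.5213 / (49.9302 × 1.237656) = 43.39285.

43.39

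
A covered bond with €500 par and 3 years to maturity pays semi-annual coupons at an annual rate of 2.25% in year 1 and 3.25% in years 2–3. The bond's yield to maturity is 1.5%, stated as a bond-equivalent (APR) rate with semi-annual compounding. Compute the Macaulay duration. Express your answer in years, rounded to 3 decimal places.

Periodic yield y = 0.0075. Discount each cash flow and weight by its period:
  t   CF        PV=CF/(1+0.0075)^t    t·PV
  1        5.625         5.5831         5.5831
  2        5.625         5.5416        11.0831
  3        8.125         7.9449        23.8347
  4        8.125         7.8858        31.5430
  5        8.125         7.8270        39.1352
  6      508.125       485.8478     2,915.0868
  Σ                    520.6302     3,026.2660
Price P = Σ PV = 520.6302.
Macaulay duration = Σ(t·PV) / P = 3,026.2660 / 520.6302 = 5.81270 half-year periods.
In years: 5.81270 / 2 = 2.90635 years.

2.906 years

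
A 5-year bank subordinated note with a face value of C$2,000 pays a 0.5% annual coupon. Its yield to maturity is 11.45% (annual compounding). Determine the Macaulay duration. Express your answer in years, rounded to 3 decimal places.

Periodic yield y = 0.1145. Discount each cash flow and weight by its year:
  t   CF        PV=CF/(1+0.1145)^t    t·PV
  1        10.00         8.9726         8.9726
  2        10.00         8.0508        16.1016
  3        10.00         7.2237        21.6711
  4        10.00         6.4816        25.9262
  5     2,010.00     1,168.9493     5,844.7467
  Σ                  1,199.6781     5,917.4184
Price P = Σ PV = 1,199.6781.
Macaulay duration = Σ(t·PV) / P = 5,917.4184 / 1,199.6781 = 4.93251 years.

4.933 years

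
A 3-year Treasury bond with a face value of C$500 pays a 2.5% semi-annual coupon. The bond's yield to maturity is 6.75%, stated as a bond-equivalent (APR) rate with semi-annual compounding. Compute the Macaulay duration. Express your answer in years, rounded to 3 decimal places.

Periodic yield y = 0.03375. Discount each cash flow and weight by its period:
  t   CF        PV=CF/(1+0.03375)^t    t·PV
  1         6.25         6.0459         6.0459
  2         6.25         5.8486        11.6971
  3         6.25         5.6576        16.9728
  4         6.25         5.4729        21.8916
  5         6.25         5.2942        26.4711
  6       506.25       414.8317     2,488.9900
  Σ                    443.1509     2,572.0687
Price P = Σ PV = 443.1509.
Macaulay duration = Σ(t·PV) / P = 2,572.0687 / 443.1509 = 5.80405 half-year periods.
In years: 5.80405 / 2 = 2.90202 years.

2.902 years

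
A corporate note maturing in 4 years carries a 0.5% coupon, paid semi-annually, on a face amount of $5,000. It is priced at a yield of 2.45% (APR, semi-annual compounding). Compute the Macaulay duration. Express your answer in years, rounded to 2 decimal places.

Periodic yield y = 0.01225. Discount each cash flow and weight by its period:
  t   CF        PV=CF/(1+0.01225)^t    t·PV
  1        12.50        12.3487        12.3487
  2        12.50        12.1993        24.3986
  3        12.50        12.0517        36.1550
  4        12.50        11.9058        47.6232
  5        12.50        11.7617        58.8086
  6        12.50        11.6194        69.7163
  7        12.50        11.4788        80.3514
  8     5,012.50     4,547.2842    36,378.2739
  Σ                  4,630.6496    36,707.6758
Price P = Σ PV = 4,630.6496.
Macaulay duration = Σ(t·PV) / P = 36,707.6758 / 4,630.6496 = 7.92711 half-year periods.
In years: 7.92711 / 2 = 3.96356 years.

3.96 years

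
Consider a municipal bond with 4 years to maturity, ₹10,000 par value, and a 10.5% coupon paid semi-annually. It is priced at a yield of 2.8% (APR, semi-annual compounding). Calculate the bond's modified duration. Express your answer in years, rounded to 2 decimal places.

3.41 years

Periodic yield y = 0.014. First find Macaulay duration:
  t   CF        PV=CF/(1+0.014)^t    t·PV
  1       525.00       517.7515       517.7515
  2       525.00       510.6030     1,021.2061
  3       525.00       503.5533     1,510.6599
  4       525.00       496.6009     1,986.4035
  5       525.00       489.7445     2,448.7223
  6       525.00       482.9827     2,897.8962
  7       525.00       476.3143     3,334.2001
  8    10,525.00     9,417.1278    75,337.0224
  Σ                 12,894.6779    89,053.8619
P = 12,894.6779; Macaulay duration = 89,053.8619 / 12,894.6779 = 6.90625 half-year periods = 3.45312 years.
Modified duration = D_Mac / (1 + y) = 3.45312 / 1.014 = 3.40545 years.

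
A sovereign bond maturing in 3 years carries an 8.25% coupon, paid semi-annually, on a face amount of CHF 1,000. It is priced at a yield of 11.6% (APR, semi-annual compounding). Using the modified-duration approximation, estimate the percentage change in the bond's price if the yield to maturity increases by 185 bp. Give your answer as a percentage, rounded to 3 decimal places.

-4.727%

Periodic yield y = 0.058. Modified duration first:
  t   CF        PV=CF/(1+0.058)^t    t·PV
  1        41.25        38.9887        38.9887
  2        41.25        36.8513        73.7026
  3        41.25        34.8311       104.4932
  4        41.25        32.9216       131.6865
  5        41.25        31.1168       155.5842
  6     1,041.25       742.4052     4,454.4312
  Σ                    917.1147     4,958.8864
P = 917.1147; D_Mac = 5.40705 half-year periods = 2.70353 yrs; D_mod = 2.70353/(1+0.058) = 2.55532 yrs.
ΔP/P ≈ -D_mod · Δy = -2.55532 × (+0.0185) = -0.047273 = -4.7273%.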